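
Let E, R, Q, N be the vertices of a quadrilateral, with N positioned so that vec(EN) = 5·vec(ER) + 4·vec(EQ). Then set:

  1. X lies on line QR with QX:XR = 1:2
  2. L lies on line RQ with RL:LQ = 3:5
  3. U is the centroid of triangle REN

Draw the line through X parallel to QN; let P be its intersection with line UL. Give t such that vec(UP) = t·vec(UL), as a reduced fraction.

t = -5/2

Work in coordinates with E = (0, 0), R = (1, 0), Q = (0, 1), N = (5, 4).
1. X lies on line QR with QX:XR = 1:2 ⇒ X = (1/3, 2/3)
2. L lies on line RQ with RL:LQ = 3:5 ⇒ L = (5/8, 3/8)
3. U is the centroid of triangle REN ⇒ U = (2, 4/3)
through X parallel to QN: direction (5, 3); meets UL at P = (87/16, 179/48)
P = U + t·(L−U) with t = -5/2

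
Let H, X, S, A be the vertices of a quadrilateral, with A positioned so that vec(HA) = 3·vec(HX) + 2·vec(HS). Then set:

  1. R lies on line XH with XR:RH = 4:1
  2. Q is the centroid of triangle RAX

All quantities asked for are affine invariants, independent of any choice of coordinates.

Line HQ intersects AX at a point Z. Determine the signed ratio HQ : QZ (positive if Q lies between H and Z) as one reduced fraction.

Choose coordinates H = (0, 0), X = (1, 0), S = (0, 1), A = (3, 2).
1. R lies on line XH with XR:RH = 4:1 ⇒ R = (1/5, 0)
2. Q is the centroid of triangle RAX ⇒ Q = (7/5, 2/3)
line HQ meets AX at Z = (21/11, 10/11)
Q = H + t·(Z−H) with t = 11/15, so HQ:QZ = 11/15:4/15

HQ:QZ = 11/4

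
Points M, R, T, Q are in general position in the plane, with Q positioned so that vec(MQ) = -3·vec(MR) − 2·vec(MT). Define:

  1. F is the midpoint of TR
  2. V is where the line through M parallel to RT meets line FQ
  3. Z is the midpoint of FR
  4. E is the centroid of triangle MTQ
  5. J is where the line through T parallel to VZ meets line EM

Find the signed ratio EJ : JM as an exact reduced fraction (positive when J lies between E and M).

EJ:JM = -17/15

Choose coordinates M = (0, 0), R = (1, 0), T = (0, 1), Q = (-3, -2).
1. F is the midpoint of TR ⇒ F = (1/2, 1/2)
2. V is where the line through M parallel to RT meets line FQ ⇒ V = (-1/12, 1/12)
3. Z is the midpoint of FR ⇒ Z = (3/4, 1/4)
4. E is the centroid of triangle MTQ ⇒ E = (-1, -1/3)
5. J is where the line through T parallel to VZ meets line EM ⇒ J = (15/2, 5/2)
J = E + t·(M−E) with t = 17/2, so EJ:JM = t:(1−t) = 17/2:-15/2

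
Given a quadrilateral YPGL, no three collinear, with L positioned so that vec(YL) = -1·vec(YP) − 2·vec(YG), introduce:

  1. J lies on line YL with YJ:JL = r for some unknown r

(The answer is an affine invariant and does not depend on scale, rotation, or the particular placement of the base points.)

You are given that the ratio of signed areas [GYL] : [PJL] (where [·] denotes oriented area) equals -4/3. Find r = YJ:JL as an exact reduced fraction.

Choose coordinates Y = (0, 0), P = (1, 0), G = (0, 1), L = (-1, -2).
1. With YJ:JL = r, write λ = r/(r+1) so J = Y + λ·(L−Y); J is affine-linear in λ
Every point depending on J is an affine combination of J and λ-independent points, so each such coordinate is linear in λ; the λ² term in each signed area is a multiple of (L−Y)×(L−Y) = 0, so 2·[GYL] and 2·[PJL] are each linear in λ. Evaluating at λ=0 and λ=1:
  2·[GYL] = -1,   2·[PJL] = -2·λ + 2
So [GYL]:[PJL] = (-1) / (-2·λ + 2). Setting this equal to -4/3:
  -1 = -4/3·(-2·λ + 2)  ⇒  λ = 5/8
Then r = λ/(1−λ) = (5/8)/(3/8) = 5/3. Check: with r = 5/3, J = (-5/8, -5/4) and [GYL]:[PJL] = -4/3 as required.

r = 5/3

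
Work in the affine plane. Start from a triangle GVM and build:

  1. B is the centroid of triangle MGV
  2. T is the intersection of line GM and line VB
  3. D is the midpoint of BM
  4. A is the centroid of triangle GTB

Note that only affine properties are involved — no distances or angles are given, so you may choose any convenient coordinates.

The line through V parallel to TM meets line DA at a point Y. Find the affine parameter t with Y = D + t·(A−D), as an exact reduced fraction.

t = -15

Choose coordinates G = (0, 0), V = (1, 0), M = (0, 1).
1. B is the centroid of triangle MGV ⇒ B = (1/3, 1/3)
2. T is the intersection of line GM and line VB ⇒ T = (0, 1/2)
3. D is the midpoint of BM ⇒ D = (1/6, 2/3)
4. A is the centroid of triangle GTB ⇒ A = (1/9, 5/18)
through V parallel to TM: direction (0, 1/2); meets DA at Y = (1, 13/2)
Y = D + t·(A−D) with t = -15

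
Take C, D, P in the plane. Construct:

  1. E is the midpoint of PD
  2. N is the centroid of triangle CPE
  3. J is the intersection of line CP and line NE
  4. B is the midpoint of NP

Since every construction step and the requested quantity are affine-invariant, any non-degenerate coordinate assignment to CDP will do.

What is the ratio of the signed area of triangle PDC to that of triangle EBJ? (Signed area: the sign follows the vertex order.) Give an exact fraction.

[PDC]:[EBJ] = -8

Set C = (0, 0), D = (1, 0), P = (0, 1); any affine frame gives the same invariant.
1. E is the midpoint of PD ⇒ E = (1/2, 1/2)
2. N is the centroid of triangle CPE ⇒ N = (1/6, 1/2)
3. J is the intersection of line CP and line NE ⇒ J = (0, 1/2)
4. B is the midpoint of NP ⇒ B = (1/12, 3/4)
2·[PDC] = -1, 2·[EBJ] = 1/8
[PDC]:[EBJ] = -1:1/8 = -8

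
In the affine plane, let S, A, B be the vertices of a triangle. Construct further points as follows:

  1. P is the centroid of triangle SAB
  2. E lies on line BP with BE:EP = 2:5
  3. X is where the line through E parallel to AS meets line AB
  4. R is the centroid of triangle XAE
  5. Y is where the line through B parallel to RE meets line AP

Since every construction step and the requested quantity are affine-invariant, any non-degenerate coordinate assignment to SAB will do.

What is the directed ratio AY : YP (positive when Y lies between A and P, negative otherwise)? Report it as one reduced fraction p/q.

AY:YP = -12/25

Work in coordinates with S = (0, 0), A = (1, 0), B = (0, 1).
1. P is the centroid of triangle SAB ⇒ P = (1/3, 1/3)
2. E lies on line BP with BE:EP = 2:5 ⇒ E = (2/21, 17/21)
3. X is where the line through E parallel to AS meets line AB ⇒ X = (4/21, 17/21)
4. R is the centroid of triangle XAE ⇒ R = (3/7, 34/63)
5. Y is where the line through B parallel to RE meets line AP ⇒ Y = (21/13, -4/13)
Y = A + t·(P−A) with t = -12/13, so AY:YP = t:(1−t) = -12/13:25/13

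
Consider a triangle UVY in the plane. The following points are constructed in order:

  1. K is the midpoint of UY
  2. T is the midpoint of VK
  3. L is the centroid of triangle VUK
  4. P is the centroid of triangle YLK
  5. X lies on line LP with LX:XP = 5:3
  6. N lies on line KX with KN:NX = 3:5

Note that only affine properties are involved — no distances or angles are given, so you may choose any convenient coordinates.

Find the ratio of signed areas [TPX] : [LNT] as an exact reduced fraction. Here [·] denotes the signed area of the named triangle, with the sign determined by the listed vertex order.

Set U = (0, 0), V = (1, 0), Y = (0, 1); any affine frame gives the same invariant.
1. K is the midpoint of UY ⇒ K = (0, 1/2)
2. T is the midpoint of VK ⇒ T = (1/2, 1/4)
3. L is the centroid of triangle VUK ⇒ L = (1/3, 1/6)
4. P is the centroid of triangle YLK ⇒ P = (1/9, 5/9)
5. X lies on line LP with LX:XP = 5:3 ⇒ X = (7/36, 59/144)
6. N lies on line KX with KN:NX = 3:5 ⇒ N = (7/96, 179/384)
2·[TPX] = 1/32, 2·[LNT] = -55/768
[TPX]:[LNT] = 1/32:-55/768 = -24/55

[TPX]:[LNT] = -24/55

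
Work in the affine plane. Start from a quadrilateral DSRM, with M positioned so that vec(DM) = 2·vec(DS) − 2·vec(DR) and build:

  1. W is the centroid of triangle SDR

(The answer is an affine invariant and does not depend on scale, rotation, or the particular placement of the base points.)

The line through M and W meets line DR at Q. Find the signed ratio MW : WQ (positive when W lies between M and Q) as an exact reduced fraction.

Choose coordinates D = (0, 0), S = (1, 0), R = (0, 1), M = (2, -2).
1. W is the centroid of triangle SDR ⇒ W = (1/3, 1/3)
line MW meets DR at Q = (0, 4/5)
W = M + t·(Q−M) with t = 5/6, so MW:WQ = 5/6:1/6

MW:WQ = 5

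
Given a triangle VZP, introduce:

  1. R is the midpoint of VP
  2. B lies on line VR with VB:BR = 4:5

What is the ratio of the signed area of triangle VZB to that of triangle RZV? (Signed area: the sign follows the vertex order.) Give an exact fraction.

Choose coordinates V = (0, 0), Z = (1, 0), P = (0, 1).
1. R is the midpoint of VP ⇒ R = (0, 1/2)
2. B lies on line VR with VB:BR = 4:5 ⇒ B = (0, 2/9)
2·[VZB] = 2/9, 2·[RZV] = -1/2
[VZB]:[RZV] = 2/9:-1/2 = -4/9

[VZB]:[RZV] = -4/9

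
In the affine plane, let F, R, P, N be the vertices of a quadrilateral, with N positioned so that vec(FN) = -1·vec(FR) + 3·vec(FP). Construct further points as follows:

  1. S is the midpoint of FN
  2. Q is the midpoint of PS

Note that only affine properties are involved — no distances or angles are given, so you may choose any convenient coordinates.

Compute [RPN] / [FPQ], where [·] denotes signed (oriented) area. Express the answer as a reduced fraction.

[RPN]:[FPQ] = -4

Choose coordinates F = (0, 0), R = (1, 0), P = (0, 1), N = (-1, 3).
1. S is the midpoint of FN ⇒ S = (-1/2, 3/2)
2. Q is the midpoint of PS ⇒ Q = (-1/4, 5/4)
2·[RPN] = -1, 2·[FPQ] = 1/4
[RPN]:[FPQ] = -1:1/4 = -4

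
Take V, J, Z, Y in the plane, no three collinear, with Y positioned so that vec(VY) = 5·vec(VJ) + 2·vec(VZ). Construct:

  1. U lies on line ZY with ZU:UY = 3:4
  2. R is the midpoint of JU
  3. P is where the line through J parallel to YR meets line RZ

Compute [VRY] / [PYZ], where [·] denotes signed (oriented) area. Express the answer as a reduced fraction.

[VRY]:[PYZ] = -1/11

Choose coordinates V = (0, 0), J = (1, 0), Z = (0, 1), Y = (5, 2).
1. U lies on line ZY with ZU:UY = 3:4 ⇒ U = (15/7, 10/7)
2. R is the midpoint of JU ⇒ R = (11/7, 5/7)
3. P is where the line through J parallel to YR meets line RZ ⇒ P = (121/49, 27/49)
2·[VRY] = -3/7, 2·[PYZ] = 33/7
[VRY]:[PYZ] = -3/7:33/7 = -1/11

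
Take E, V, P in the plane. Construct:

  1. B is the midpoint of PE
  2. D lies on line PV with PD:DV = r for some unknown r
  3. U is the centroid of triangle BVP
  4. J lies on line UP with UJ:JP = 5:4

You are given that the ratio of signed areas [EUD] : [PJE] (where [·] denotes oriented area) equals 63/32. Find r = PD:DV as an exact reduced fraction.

Assign E = (0, 0), V = (1, 0), P = (0, 1) — the answer is frame-independent, so this choice is without loss of generality.
1. B is the midpoint of PE ⇒ B = (0, 1/2)
2. With PD:DV = r, write λ = r/(r+1) so D = P + λ·(V−P); D is affine-linear in λ
3. U is the centroid of triangle BVP ⇒ U = (1/3, 1/2)
4. J lies on line UP with UJ:JP = 5:4 ⇒ J = (4/27, 7/9)
Every point depending on D is an affine combination of D and λ-independent points, so each such coordinate is linear in λ; the λ² term in each signed area is a multiple of (V−P)×(V−P) = 0, so 2·[EUD] and 2·[PJE] are each linear in λ. Evaluating at λ=0 and λ=1:
  2·[EUD] = -5/6·λ + 1/3,   2·[PJE] = -4/27
So [EUD]:[PJE] = (-5/6·λ + 1/3) / (-4/27). Setting this equal to 63/32:
  -5/6·λ + 1/3 = 63/32·(-4/27)  ⇒  λ = 3/4
Then r = λ/(1−λ) = (3/4)/(1/4) = 3. Check: with r = 3, D = (3/4, 1/4) and [EUD]:[PJE] = 63/32 as required.

r = 3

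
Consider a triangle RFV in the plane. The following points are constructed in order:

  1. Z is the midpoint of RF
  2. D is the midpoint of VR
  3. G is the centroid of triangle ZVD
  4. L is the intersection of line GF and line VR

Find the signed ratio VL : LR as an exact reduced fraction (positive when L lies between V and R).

Set R = (0, 0), F = (1, 0), V = (0, 1); any affine frame gives the same invariant.
1. Z is the midpoint of RF ⇒ Z = (1/2, 0)
2. D is the midpoint of VR ⇒ D = (0, 1/2)
3. G is the centroid of triangle ZVD ⇒ G = (1/6, 1/2)
4. L is the intersection of line GF and line VR ⇒ L = (0, 3/5)
L = V + t·(R−V) with t = 2/5, so VL:LR = t:(1−t) = 2/5:3/5

VL:LR = 2/3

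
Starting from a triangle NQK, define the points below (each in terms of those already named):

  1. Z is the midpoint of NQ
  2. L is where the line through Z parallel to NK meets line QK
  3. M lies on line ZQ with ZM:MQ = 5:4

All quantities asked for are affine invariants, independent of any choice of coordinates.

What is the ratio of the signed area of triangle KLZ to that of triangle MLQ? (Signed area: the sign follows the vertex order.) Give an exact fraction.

Choose coordinates N = (0, 0), Q = (1, 0), K = (0, 1).
1. Z is the midpoint of NQ ⇒ Z = (1/2, 0)
2. L is where the line through Z parallel to NK meets line QK ⇒ L = (1/2, 1/2)
3. M lies on line ZQ with ZM:MQ = 5:4 ⇒ M = (7/9, 0)
2·[KLZ] = -1/4, 2·[MLQ] = -1/9
[KLZ]:[MLQ] = -1/4:-1/9 = 9/4

[KLZ]:[MLQ] = 9/4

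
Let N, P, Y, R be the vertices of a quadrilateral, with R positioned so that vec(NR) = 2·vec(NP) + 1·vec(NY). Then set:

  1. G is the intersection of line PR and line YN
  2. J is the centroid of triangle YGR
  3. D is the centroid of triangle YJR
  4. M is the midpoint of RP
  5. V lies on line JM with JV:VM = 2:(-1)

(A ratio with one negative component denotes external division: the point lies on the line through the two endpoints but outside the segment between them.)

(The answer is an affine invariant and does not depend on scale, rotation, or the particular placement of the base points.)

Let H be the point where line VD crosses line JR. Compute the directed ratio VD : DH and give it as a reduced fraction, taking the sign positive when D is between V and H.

Choose coordinates N = (0, 0), P = (1, 0), Y = (0, 1), R = (2, 1).
1. G is the intersection of line PR and line YN ⇒ G = (0, -1)
2. J is the centroid of triangle YGR ⇒ J = (2/3, 1/3)
3. D is the centroid of triangle YJR ⇒ D = (8/9, 7/9)
4. M is the midpoint of RP ⇒ M = (3/2, 1/2)
5. V lies on line JM with JV:VM = 2:(-1) ⇒ V = (7/3, 2/3)
line VD meets JR at H = (22/15, 11/15)
D = V + t·(H−V) with t = 5/3, so VD:DH = 5/3:-2/3

VD:DH = -5/2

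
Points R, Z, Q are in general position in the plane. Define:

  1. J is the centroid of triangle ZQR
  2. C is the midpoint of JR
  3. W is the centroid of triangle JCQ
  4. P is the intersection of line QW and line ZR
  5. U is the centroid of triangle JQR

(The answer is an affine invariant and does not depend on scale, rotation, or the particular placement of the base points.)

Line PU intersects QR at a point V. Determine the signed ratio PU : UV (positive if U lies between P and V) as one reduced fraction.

PU:UV = 2

Choose coordinates R = (0, 0), Z = (1, 0), Q = (0, 1).
1. J is the centroid of triangle ZQR ⇒ J = (1/3, 1/3)
2. C is the midpoint of JR ⇒ C = (1/6, 1/6)
3. W is the centroid of triangle JCQ ⇒ W = (1/6, 1/2)
4. P is the intersection of line QW and line ZR ⇒ P = (1/3, 0)
5. U is the centroid of triangle JQR ⇒ U = (1/9, 4/9)
line PU meets QR at V = (0, 2/3)
U = P + t·(V−P) with t = 2/3, so PU:UV = 2/3:1/3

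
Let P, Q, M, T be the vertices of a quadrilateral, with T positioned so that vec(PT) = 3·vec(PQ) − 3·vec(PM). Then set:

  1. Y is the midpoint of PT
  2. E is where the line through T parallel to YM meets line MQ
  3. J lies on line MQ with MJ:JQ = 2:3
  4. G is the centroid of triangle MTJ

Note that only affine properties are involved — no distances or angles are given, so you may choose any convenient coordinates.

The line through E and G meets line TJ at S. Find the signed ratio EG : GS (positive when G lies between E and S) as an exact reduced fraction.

Set P = (0, 0), Q = (1, 0), M = (0, 1), T = (3, -3); any affine frame gives the same invariant.
1. Y is the midpoint of PT ⇒ Y = (3/2, -3/2)
2. E is where the line through T parallel to YM meets line MQ ⇒ E = (3/2, -1/2)
3. J lies on line MQ with MJ:JQ = 2:3 ⇒ J = (2/5, 3/5)
4. G is the centroid of triangle MTJ ⇒ G = (17/15, -7/15)
line EG meets TJ at S = (217/185, -87/185)
G = E + t·(S−E) with t = 37/33, so EG:GS = 37/33:-4/33

EG:GS = -37/4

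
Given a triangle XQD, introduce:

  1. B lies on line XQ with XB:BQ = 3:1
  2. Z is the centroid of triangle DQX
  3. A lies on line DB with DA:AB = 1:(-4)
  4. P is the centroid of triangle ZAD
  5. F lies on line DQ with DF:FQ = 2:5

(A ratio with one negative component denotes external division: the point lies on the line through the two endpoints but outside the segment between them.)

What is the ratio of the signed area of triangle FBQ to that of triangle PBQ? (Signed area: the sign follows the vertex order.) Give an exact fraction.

Set X = (0, 0), Q = (1, 0), D = (0, 1); any affine frame gives the same invariant.
1. B lies on line XQ with XB:BQ = 3:1 ⇒ B = (3/4, 0)
2. Z is the centroid of triangle DQX ⇒ Z = (1/3, 1/3)
3. A lies on line DB with DA:AB = 1:(-4) ⇒ A = (-1/4, 4/3)
4. P is the centroid of triangle ZAD ⇒ P = (1/36, 8/9)
5. F lies on line DQ with DF:FQ = 2:5 ⇒ F = (2/7, 5/7)
2·[FBQ] = 5/28, 2·[PBQ] = 2/9
[FBQ]:[PBQ] = 5/28:2/9 = 45/56

[FBQ]:[PBQ] = 45/56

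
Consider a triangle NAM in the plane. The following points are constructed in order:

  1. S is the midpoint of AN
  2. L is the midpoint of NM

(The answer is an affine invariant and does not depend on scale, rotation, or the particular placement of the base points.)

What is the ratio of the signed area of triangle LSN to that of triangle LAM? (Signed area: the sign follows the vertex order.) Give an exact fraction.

[LSN]:[LAM] = -1/2

Set N = (0, 0), A = (1, 0), M = (0, 1); any affine frame gives the same invariant.
1. S is the midpoint of AN ⇒ S = (1/2, 0)
2. L is the midpoint of NM ⇒ L = (0, 1/2)
2·[LSN] = -1/4, 2·[LAM] = 1/2
[LSN]:[LAM] = -1/4:1/2 = -1/2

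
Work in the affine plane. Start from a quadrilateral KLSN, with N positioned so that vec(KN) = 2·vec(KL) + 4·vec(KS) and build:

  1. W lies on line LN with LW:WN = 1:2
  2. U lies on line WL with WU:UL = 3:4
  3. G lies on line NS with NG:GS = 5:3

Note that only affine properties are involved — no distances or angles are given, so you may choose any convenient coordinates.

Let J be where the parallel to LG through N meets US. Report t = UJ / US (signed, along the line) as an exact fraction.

t = -85/83

Set K = (0, 0), L = (1, 0), S = (0, 1), N = (2, 4); any affine frame gives the same invariant.
1. W lies on line LN with LW:WN = 1:2 ⇒ W = (4/3, 4/3)
2. U lies on line WL with WU:UL = 3:4 ⇒ U = (25/21, 16/21)
3. G lies on line NS with NG:GS = 5:3 ⇒ G = (3/4, 17/8)
through N parallel to LG: direction (-1/4, 17/8); meets US at J = (200/83, 43/83)
J = U + t·(S−U) with t = -85/83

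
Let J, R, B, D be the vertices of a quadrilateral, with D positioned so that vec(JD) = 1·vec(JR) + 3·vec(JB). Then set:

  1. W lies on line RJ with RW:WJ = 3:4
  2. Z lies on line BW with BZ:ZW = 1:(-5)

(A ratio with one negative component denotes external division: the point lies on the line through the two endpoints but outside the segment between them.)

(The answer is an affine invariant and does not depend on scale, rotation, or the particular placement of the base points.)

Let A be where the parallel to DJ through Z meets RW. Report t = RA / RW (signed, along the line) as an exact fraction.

t = 131/36

Set J = (0, 0), R = (1, 0), B = (0, 1), D = (1, 3); any affine frame gives the same invariant.
1. W lies on line RJ with RW:WJ = 3:4 ⇒ W = (4/7, 0)
2. Z lies on line BW with BZ:ZW = 1:(-5) ⇒ Z = (-1/7, 5/4)
through Z parallel to DJ: direction (-1, -3); meets RW at A = (-47/84, 0)
A = R + t·(W−R) with t = 131/36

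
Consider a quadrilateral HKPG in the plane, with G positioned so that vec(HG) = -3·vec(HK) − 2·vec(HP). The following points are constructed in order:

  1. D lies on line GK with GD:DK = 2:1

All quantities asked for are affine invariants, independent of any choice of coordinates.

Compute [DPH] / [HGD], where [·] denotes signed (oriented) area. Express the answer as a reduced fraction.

[DPH]:[HGD] = -1/4

Assign H = (0, 0), K = (1, 0), P = (0, 1), G = (-3, -2) — the answer is frame-independent, so this choice is without loss of generality.
1. D lies on line GK with GD:DK = 2:1 ⇒ D = (-1/3, -2/3)
2·[DPH] = -1/3, 2·[HGD] = 4/3
[DPH]:[HGD] = -1/3:4/3 = -1/4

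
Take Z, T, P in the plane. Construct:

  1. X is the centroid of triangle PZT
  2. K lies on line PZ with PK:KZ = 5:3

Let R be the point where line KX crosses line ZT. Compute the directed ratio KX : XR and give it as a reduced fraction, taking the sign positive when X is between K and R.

Choose coordinates Z = (0, 0), T = (1, 0), P = (0, 1).
1. X is the centroid of triangle PZT ⇒ X = (1/3, 1/3)
2. K lies on line PZ with PK:KZ = 5:3 ⇒ K = (0, 3/8)
line KX meets ZT at R = (3, 0)
X = K + t·(R−K) with t = 1/9, so KX:XR = 1/9:8/9

KX:XR = 1/8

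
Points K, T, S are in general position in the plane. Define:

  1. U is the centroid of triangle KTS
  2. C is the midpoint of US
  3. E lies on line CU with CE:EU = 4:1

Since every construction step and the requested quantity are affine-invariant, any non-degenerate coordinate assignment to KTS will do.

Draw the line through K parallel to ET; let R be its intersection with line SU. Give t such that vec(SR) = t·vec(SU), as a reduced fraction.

Set K = (0, 0), T = (1, 0), S = (0, 1); any affine frame gives the same invariant.
1. U is the centroid of triangle KTS ⇒ U = (1/3, 1/3)
2. C is the midpoint of US ⇒ C = (1/6, 2/3)
3. E lies on line CU with CE:EU = 4:1 ⇒ E = (3/10, 2/5)
through K parallel to ET: direction (7/10, -2/5); meets SU at R = (7/10, -2/5)
R = S + t·(U−S) with t = 21/10

t = 21/10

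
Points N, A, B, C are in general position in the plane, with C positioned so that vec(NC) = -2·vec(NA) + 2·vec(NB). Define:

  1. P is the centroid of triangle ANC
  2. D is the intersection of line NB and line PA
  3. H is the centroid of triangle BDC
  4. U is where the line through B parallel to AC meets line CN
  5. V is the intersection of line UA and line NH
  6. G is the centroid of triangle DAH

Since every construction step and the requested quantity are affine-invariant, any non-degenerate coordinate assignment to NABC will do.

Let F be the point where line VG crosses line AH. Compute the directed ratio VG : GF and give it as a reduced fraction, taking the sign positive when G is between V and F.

VG:GF = -37/16

Work in coordinates with N = (0, 0), A = (1, 0), B = (0, 1), C = (-2, 2).
1. P is the centroid of triangle ANC ⇒ P = (-1/3, 2/3)
2. D is the intersection of line NB and line PA ⇒ D = (0, 1/2)
3. H is the centroid of triangle BDC ⇒ H = (-2/3, 7/6)
4. U is where the line through B parallel to AC meets line CN ⇒ U = (-3, 3)
5. V is the intersection of line UA and line NH ⇒ V = (-3/4, 21/16)
6. G is the centroid of triangle DAH ⇒ G = (1/9, 5/9)
line VG meets AH at F = (-29/111, 98/111)
G = V + t·(F−V) with t = 37/21, so VG:GF = 37/21:-16/21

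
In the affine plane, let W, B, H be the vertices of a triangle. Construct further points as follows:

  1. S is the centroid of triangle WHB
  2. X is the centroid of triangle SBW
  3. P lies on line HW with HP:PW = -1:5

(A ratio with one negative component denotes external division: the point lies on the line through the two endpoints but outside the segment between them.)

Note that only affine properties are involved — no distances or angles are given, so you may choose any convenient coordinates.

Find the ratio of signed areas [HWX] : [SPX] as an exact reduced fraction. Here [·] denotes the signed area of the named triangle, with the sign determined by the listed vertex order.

[HWX]:[SPX] = -16

Assign W = (0, 0), B = (1, 0), H = (0, 1) — the answer is frame-independent, so this choice is without loss of generality.
1. S is the centroid of triangle WHB ⇒ S = (1/3, 1/3)
2. X is the centroid of triangle SBW ⇒ X = (4/9, 1/9)
3. P lies on line HW with HP:PW = -1:5 ⇒ P = (0, 5/4)
2·[HWX] = 4/9, 2·[SPX] = -1/36
[HWX]:[SPX] = 4/9:-1/36 = -16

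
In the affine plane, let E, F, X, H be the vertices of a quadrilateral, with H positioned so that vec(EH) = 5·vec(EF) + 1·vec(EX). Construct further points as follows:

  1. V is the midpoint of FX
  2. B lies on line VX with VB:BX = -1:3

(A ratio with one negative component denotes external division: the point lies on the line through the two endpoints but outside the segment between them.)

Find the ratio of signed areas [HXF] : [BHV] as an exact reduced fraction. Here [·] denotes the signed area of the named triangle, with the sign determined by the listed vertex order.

Assign E = (0, 0), F = (1, 0), X = (0, 1), H = (5, 1) — the answer is frame-independent, so this choice is without loss of generality.
1. V is the midpoint of FX ⇒ V = (1/2, 1/2)
2. B lies on line VX with VB:BX = -1:3 ⇒ B = (3/4, 1/4)
2·[HXF] = 5, 2·[BHV] = 5/4
[HXF]:[BHV] = 5:5/4 = 4

[HXF]:[BHV] = 4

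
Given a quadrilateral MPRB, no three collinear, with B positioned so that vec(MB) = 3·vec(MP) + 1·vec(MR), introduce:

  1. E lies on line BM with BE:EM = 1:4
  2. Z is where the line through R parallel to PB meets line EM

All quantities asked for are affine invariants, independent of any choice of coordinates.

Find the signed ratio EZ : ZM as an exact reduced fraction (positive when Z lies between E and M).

EZ:ZM = -7/5

Set M = (0, 0), P = (1, 0), R = (0, 1), B = (3, 1); any affine frame gives the same invariant.
1. E lies on line BM with BE:EM = 1:4 ⇒ E = (12/5, 4/5)
2. Z is where the line through R parallel to PB meets line EM ⇒ Z = (-6, -2)
Z = E + t·(M−E) with t = 7/2, so EZ:ZM = t:(1−t) = 7/2:-5/2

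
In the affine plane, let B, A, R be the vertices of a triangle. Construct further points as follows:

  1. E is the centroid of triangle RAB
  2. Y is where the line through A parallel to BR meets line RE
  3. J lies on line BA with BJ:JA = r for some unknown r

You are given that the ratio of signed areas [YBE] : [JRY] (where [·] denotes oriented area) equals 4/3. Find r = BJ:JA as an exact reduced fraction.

Set B = (0, 0), A = (1, 0), R = (0, 1); any affine frame gives the same invariant.
1. E is the centroid of triangle RAB ⇒ E = (1/3, 1/3)
2. Y is where the line through A parallel to BR meets line RE ⇒ Y = (1, -1)
3. With BJ:JA = r, write λ = r/(r+1) so J = B + λ·(A−B); J is affine-linear in λ
Every point depending on J is an affine combination of J and λ-independent points, so each such coordinate is linear in λ; the λ² term in each signed area is a multiple of (A−B)×(A−B) = 0, so 2·[YBE] and 2·[JRY] are each linear in λ. Evaluating at λ=0 and λ=1:
  2·[YBE] = -2/3,   2·[JRY] = 2·λ − 1
So [YBE]:[JRY] = (-2/3) / (2·λ − 1). Setting this equal to 4/3:
  -2/3 = 4/3·(2·λ − 1)  ⇒  λ = 1/4
Then r = λ/(1−λ) = (1/4)/(3/4) = 1/3. Check: with r = 1/3, J = (1/4, 0) and [YBE]:[JRY] = 4/3 as required.

r = 1/3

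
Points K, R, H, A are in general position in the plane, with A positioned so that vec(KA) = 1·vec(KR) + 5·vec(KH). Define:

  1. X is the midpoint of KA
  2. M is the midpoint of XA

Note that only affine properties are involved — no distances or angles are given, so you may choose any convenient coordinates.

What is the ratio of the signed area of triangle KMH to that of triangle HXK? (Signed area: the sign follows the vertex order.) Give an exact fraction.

Assign K = (0, 0), R = (1, 0), H = (0, 1), A = (1, 5) — the answer is frame-independent, so this choice is without loss of generality.
1. X is the midpoint of KA ⇒ X = (1/2, 5/2)
2. M is the midpoint of XA ⇒ M = (3/4, 15/4)
2·[KMH] = 3/4, 2·[HXK] = -1/2
[KMH]:[HXK] = 3/4:-1/2 = -3/2

[KMH]:[HXK] = -3/2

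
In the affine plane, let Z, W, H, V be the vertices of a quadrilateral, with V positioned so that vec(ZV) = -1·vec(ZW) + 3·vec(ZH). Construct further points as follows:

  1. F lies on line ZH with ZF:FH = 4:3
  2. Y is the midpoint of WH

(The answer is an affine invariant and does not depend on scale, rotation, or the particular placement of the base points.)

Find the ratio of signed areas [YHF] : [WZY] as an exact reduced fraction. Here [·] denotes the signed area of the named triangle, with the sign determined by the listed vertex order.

[YHF]:[WZY] = -3/7

Set Z = (0, 0), W = (1, 0), H = (0, 1), V = (-1, 3); any affine frame gives the same invariant.
1. F lies on line ZH with ZF:FH = 4:3 ⇒ F = (0, 4/7)
2. Y is the midpoint of WH ⇒ Y = (1/2, 1/2)
2·[YHF] = 3/14, 2·[WZY] = -1/2
[YHF]:[WZY] = 3/14:-1/2 = -3/7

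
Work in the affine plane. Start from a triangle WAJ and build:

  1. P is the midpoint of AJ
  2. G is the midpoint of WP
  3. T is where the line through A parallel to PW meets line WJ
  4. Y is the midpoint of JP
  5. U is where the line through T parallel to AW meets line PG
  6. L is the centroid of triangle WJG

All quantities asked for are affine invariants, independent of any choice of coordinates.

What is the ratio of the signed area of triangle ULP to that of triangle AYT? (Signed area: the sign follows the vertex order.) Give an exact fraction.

Assign W = (0, 0), A = (1, 0), J = (0, 1) — the answer is frame-independent, so this choice is without loss of generality.
1. P is the midpoint of AJ ⇒ P = (1/2, 1/2)
2. G is the midpoint of WP ⇒ G = (1/4, 1/4)
3. T is where the line through A parallel to PW meets line WJ ⇒ T = (0, -1)
4. Y is the midpoint of JP ⇒ Y = (1/4, 3/4)
5. U is where the line through T parallel to AW meets line PG ⇒ U = (-1, -1)
6. L is the centroid of triangle WJG ⇒ L = (1/12, 5/12)
2·[ULP] = -1/2, 2·[AYT] = 3/2
[ULP]:[AYT] = -1/2:3/2 = -1/3

[ULP]:[AYT] = -1/3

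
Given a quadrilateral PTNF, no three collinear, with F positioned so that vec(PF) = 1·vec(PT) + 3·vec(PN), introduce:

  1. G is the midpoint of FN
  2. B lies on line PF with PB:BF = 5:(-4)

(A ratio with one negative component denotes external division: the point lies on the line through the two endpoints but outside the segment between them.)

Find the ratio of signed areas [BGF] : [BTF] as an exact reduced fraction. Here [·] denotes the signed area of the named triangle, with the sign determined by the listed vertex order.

[BGF]:[BTF] = -1/6

Assign P = (0, 0), T = (1, 0), N = (0, 1), F = (1, 3) — the answer is frame-independent, so this choice is without loss of generality.
1. G is the midpoint of FN ⇒ G = (1/2, 2)
2. B lies on line PF with PB:BF = 5:(-4) ⇒ B = (5, 15)
2·[BGF] = 2, 2·[BTF] = -12
[BGF]:[BTF] = 2:-12 = -1/6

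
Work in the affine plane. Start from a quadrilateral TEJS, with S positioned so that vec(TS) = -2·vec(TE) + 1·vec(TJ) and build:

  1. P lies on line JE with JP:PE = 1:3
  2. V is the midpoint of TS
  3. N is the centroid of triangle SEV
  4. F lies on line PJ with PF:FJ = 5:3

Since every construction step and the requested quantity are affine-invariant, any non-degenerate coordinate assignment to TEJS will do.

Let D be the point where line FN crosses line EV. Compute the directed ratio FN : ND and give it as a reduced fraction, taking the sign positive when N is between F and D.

Work in coordinates with T = (0, 0), E = (1, 0), J = (0, 1), S = (-2, 1).
1. P lies on line JE with JP:PE = 1:3 ⇒ P = (1/4, 3/4)
2. V is the midpoint of TS ⇒ V = (-1, 1/2)
3. N is the centroid of triangle SEV ⇒ N = (-2/3, 1/2)
4. F lies on line PJ with PF:FJ = 5:3 ⇒ F = (3/32, 29/32)
line FN meets EV at D = (-177/229, 203/458)
N = F + t·(D−F) with t = 229/261, so FN:ND = 229/261:32/261

FN:ND = 229/32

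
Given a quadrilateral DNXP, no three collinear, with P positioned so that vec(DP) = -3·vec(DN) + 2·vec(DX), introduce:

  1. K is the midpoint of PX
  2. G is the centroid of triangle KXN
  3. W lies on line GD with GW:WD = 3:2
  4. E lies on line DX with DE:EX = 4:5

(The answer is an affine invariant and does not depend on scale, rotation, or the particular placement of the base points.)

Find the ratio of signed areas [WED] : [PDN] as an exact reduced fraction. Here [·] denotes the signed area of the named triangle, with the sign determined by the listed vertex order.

[WED]:[PDN] = -2/135

Choose coordinates D = (0, 0), N = (1, 0), X = (0, 1), P = (-3, 2).
1. K is the midpoint of PX ⇒ K = (-3/2, 3/2)
2. G is the centroid of triangle KXN ⇒ G = (-1/6, 5/6)
3. W lies on line GD with GW:WD = 3:2 ⇒ W = (-1/15, 1/3)
4. E lies on line DX with DE:EX = 4:5 ⇒ E = (0, 4/9)
2·[WED] = -4/135, 2·[PDN] = 2
[WED]:[PDN] = -4/135:2 = -2/135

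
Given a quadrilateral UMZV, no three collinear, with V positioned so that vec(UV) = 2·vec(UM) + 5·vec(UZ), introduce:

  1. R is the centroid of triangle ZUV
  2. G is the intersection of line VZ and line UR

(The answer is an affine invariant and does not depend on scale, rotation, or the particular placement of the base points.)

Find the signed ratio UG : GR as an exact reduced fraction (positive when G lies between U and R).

Set U = (0, 0), M = (1, 0), Z = (0, 1), V = (2, 5); any affine frame gives the same invariant.
1. R is the centroid of triangle ZUV ⇒ R = (2/3, 2)
2. G is the intersection of line VZ and line UR ⇒ G = (1, 3)
G = U + t·(R−U) with t = 3/2, so UG:GR = t:(1−t) = 3/2:-1/2

UG:GR = -3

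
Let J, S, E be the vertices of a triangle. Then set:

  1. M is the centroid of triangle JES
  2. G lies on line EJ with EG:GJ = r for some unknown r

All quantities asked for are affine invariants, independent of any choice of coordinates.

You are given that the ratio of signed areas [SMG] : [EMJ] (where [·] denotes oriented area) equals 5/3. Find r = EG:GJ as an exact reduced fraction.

Work in coordinates with J = (0, 0), S = (1, 0), E = (0, 1).
1. M is the centroid of triangle JES ⇒ M = (1/3, 1/3)
2. With EG:GJ = r, write λ = r/(r+1) so G = E + λ·(J−E); G is affine-linear in λ
Every point depending on G is an affine combination of G and λ-independent points, so each such coordinate is linear in λ; the λ² term in each signed area is a multiple of (J−E)×(J−E) = 0, so 2·[SMG] and 2·[EMJ] are each linear in λ. Evaluating at λ=0 and λ=1:
  2·[SMG] = 2/3·λ − 1/3,   2·[EMJ] = -1/3
So [SMG]:[EMJ] = (2/3·λ − 1/3) / (-1/3). Setting this equal to 5/3:
  2/3·λ − 1/3 = 5/3·(-1/3)  ⇒  λ = -1/3
Then r = λ/(1−λ) = (-1/3)/(4/3) = -1/4. Check: with r = -1/4, G = (0, 4/3) and [SMG]:[EMJ] = 5/3 as required.

r = -1/4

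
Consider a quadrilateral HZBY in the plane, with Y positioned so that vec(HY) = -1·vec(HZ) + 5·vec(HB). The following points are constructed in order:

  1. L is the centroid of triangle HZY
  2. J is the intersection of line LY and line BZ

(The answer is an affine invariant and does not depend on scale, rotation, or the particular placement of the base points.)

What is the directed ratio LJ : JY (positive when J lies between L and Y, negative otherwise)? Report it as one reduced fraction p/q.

Choose coordinates H = (0, 0), Z = (1, 0), B = (0, 1), Y = (-1, 5).
1. L is the centroid of triangle HZY ⇒ L = (0, 5/3)
2. J is the intersection of line LY and line BZ ⇒ J = (2/7, 5/7)
J = L + t·(Y−L) with t = -2/7, so LJ:JY = t:(1−t) = -2/7:9/7

LJ:JY = -2/9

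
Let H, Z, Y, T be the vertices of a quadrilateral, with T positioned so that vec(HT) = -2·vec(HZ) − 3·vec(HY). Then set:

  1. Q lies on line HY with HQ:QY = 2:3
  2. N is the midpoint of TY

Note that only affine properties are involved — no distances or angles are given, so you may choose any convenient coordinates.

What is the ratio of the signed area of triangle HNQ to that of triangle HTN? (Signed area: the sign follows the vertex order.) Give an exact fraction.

Work in coordinates with H = (0, 0), Z = (1, 0), Y = (0, 1), T = (-2, -3).
1. Q lies on line HY with HQ:QY = 2:3 ⇒ Q = (0, 2/5)
2. N is the midpoint of TY ⇒ N = (-1, -1)
2·[HNQ] = -2/5, 2·[HTN] = -1
[HNQ]:[HTN] = -2/5:-1 = 2/5

[HNQ]:[HTN] = 2/5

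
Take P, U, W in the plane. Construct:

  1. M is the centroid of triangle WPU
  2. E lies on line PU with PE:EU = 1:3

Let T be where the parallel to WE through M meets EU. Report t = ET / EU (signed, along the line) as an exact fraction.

Work in coordinates with P = (0, 0), U = (1, 0), W = (0, 1).
1. M is the centroid of triangle WPU ⇒ M = (1/3, 1/3)
2. E lies on line PU with PE:EU = 1:3 ⇒ E = (1/4, 0)
through M parallel to WE: direction (1/4, -1); meets EU at T = (5/12, 0)
T = E + t·(U−E) with t = 2/9

t = 2/9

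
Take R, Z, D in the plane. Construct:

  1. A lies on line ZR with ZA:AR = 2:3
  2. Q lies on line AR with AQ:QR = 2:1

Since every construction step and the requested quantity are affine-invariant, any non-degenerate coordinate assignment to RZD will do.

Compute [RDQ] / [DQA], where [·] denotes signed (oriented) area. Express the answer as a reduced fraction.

Set R = (0, 0), Z = (1, 0), D = (0, 1); any affine frame gives the same invariant.
1. A lies on line ZR with ZA:AR = 2:3 ⇒ A = (3/5, 0)
2. Q lies on line AR with AQ:QR = 2:1 ⇒ Q = (1/5, 0)
2·[RDQ] = -1/5, 2·[DQA] = 2/5
[RDQ]:[DQA] = -1/5:2/5 = -1/2

[RDQ]:[DQA] = -1/2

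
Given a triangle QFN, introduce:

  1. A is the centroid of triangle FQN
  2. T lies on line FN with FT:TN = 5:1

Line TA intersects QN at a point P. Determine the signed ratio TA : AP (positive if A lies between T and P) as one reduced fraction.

Work in coordinates with Q = (0, 0), F = (1, 0), N = (0, 1).
1. A is the centroid of triangle FQN ⇒ A = (1/3, 1/3)
2. T lies on line FN with FT:TN = 5:1 ⇒ T = (1/6, 5/6)
line TA meets QN at P = (0, 4/3)
A = T + t·(P−T) with t = -1, so TA:AP = -1:2

TA:AP = -1/2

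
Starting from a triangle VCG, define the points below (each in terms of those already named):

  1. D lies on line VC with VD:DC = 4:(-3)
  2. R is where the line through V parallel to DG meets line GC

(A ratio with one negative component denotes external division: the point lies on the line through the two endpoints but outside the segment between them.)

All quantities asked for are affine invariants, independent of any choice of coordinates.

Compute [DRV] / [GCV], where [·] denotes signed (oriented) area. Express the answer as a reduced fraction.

Choose coordinates V = (0, 0), C = (1, 0), G = (0, 1).
1. D lies on line VC with VD:DC = 4:(-3) ⇒ D = (4, 0)
2. R is where the line through V parallel to DG meets line GC ⇒ R = (4/3, -1/3)
2·[DRV] = -4/3, 2·[GCV] = -1
[DRV]:[GCV] = -4/3:-1 = 4/3

[DRV]:[GCV] = 4/3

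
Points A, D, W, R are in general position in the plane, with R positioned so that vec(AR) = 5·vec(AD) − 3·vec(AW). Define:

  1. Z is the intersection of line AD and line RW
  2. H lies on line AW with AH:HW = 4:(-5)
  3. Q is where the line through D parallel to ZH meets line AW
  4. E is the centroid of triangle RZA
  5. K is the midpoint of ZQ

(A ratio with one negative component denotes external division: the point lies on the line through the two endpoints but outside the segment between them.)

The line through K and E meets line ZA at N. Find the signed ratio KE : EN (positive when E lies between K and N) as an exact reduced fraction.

KE:EN = 3/5

Set A = (0, 0), D = (1, 0), W = (0, 1), R = (5, -3); any affine frame gives the same invariant.
1. Z is the intersection of line AD and line RW ⇒ Z = (5/4, 0)
2. H lies on line AW with AH:HW = 4:(-5) ⇒ H = (0, -4)
3. Q is where the line through D parallel to ZH meets line AW ⇒ Q = (0, -16/5)
4. E is the centroid of triangle RZA ⇒ E = (25/12, -1)
5. K is the midpoint of ZQ ⇒ K = (5/8, -8/5)
line KE meets ZA at N = (325/72, 0)
E = K + t·(N−K) with t = 3/8, so KE:EN = 3/8:5/8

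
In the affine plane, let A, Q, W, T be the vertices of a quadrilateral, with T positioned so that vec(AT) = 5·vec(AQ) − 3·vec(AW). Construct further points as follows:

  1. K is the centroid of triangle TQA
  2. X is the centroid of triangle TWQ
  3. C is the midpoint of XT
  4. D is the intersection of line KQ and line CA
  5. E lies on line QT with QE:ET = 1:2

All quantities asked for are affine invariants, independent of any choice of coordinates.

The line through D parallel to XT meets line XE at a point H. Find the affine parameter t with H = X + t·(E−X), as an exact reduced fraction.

t = 24/5

Set A = (0, 0), Q = (1, 0), W = (0, 1), T = (5, -3); any affine frame gives the same invariant.
1. K is the centroid of triangle TQA ⇒ K = (2, -1)
2. X is the centroid of triangle TWQ ⇒ X = (2, -2/3)
3. C is the midpoint of XT ⇒ C = (7/2, -11/6)
4. D is the intersection of line KQ and line CA ⇒ D = (21/10, -11/10)
5. E lies on line QT with QE:ET = 1:2 ⇒ E = (7/3, -1)
through D parallel to XT: direction (3, -7/3); meets XE at H = (18/5, -34/15)
H = X + t·(E−X) with t = 24/5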